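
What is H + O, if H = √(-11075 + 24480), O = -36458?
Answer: -36458 + √13405 ≈ -36342.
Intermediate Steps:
H = √13405 ≈ 115.78
H + O = √13405 - 36458 = -36458 + √13405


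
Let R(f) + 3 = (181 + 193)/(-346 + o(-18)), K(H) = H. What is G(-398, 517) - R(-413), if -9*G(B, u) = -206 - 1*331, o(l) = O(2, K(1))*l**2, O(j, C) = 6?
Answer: 8803/141 ≈ 62.433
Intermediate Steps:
o(l) = 6*l**2
G(B, u) = 179/3 (G(B, u) = -(-206 - 1*331)/9 = -(-206 - 331)/9 = -1/9*(-537) = 179/3)
R(f) = -130/47 (R(f) = -3 + (181 + 193)/(-346 + 6*(-18)**2) = -3 + 374/(-346 + 6*324) = -3 + 374/(-346 + 1944) = -3 + 374/1598 = -3 + 374*(1/1598) = -3 + 11/47 = -130/47)
G(-398, 517) - R(-413) = 179/3 - 1*(-130/47) = 179/3 + 130/47 = 8803/141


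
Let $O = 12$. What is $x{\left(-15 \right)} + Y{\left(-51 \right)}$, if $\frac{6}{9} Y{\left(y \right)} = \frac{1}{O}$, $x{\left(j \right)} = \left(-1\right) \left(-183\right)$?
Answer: $\frac{1465}{8} \approx 183.13$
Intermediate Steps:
$x{\left(j \right)} = 183$
$Y{\left(y \right)} = \frac{1}{8}$ ($Y{\left(y \right)} = \frac{3}{2 \cdot 12} = \frac{3}{2} \cdot \frac{1}{12} = \frac{1}{8}$)
$x{\left(-15 \right)} + Y{\left(-51 \right)} = 183 + \frac{1}{8} = \frac{1465}{8}$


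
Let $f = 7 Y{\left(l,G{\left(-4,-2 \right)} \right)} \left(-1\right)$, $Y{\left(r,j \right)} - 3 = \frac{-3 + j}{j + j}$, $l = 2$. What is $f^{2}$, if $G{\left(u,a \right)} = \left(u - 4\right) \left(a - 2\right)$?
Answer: $\frac{2393209}{4096} \approx 584.28$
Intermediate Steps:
$G{\left(u,a \right)} = \left(-4 + u\right) \left(-2 + a\right)$
$Y{\left(r,j \right)} = 3 + \frac{-3 + j}{2 j}$ ($Y{\left(r,j \right)} = 3 + \frac{-3 + j}{j + j} = 3 + \frac{-3 + j}{2 j}$)
$f = - \frac{1547}{64}$ ($f = 7 \frac{-3 + 7 \left(8 - -8 - -8 - -8\right)}{2 \left(8 - -8 - -8 - -8\right)} \left(-1\right) = 7 \frac{-3 + 7 \left(8 + 8 + 8 + 8\right)}{2 \left(8 + 8 + 8 + 8\right)} \left(-1\right) = 7 \frac{-3 + 7 \cdot 32}{2 \cdot 32} \left(-1\right) = 7 \cdot \frac{1}{2} \cdot \frac{1}{32} \left(-3 + 224\right) \left(-1\right) = 7 \cdot \frac{1}{2} \cdot \frac{1}{32} \cdot 221 \left(-1\right) = 7 \cdot \frac{221}{64} \left(-1\right) = \frac{1547}{64} \left(-1\right) = - \frac{1547}{64} \approx -24.172$)
$f^{2} = \left(- \frac{1547}{64}\right)^{2} = \frac{2393209}{4096}$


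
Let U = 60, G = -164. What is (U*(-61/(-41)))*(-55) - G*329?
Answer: 2010896/41 ≈ 49046.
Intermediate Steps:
(U*(-61/(-41)))*(-55) - G*329 = (60*(-61/(-41)))*(-55) - (-164)*329 = (60*(-61*(-1/41)))*(-55) - 1*(-53956) = (60*(61/41))*(-55) + 53956 = (3660/41)*(-55) + 53956 = -201300/41 + 53956 = 2010896/41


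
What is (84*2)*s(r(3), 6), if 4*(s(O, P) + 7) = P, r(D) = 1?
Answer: -924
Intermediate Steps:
s(O, P) = -7 + P/4
(84*2)*s(r(3), 6) = (84*2)*(-7 + (¼)*6) = 168*(-7 + 3/2) = 168*(-11/2) = -924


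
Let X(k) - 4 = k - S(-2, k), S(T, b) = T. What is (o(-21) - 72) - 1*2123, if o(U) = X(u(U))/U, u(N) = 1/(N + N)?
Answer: -1936241/882 ≈ -2195.3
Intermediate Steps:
u(N) = 1/(2*N)
X(k) = 6 + k (X(k) = 4 + (k - 1*(-2)) = 4 + (k + 2) = 4 + (2 + k) = 6 + k)
o(U) = (6 + 1/(2*U))/U
(o(-21) - 72) - 1*2123 = ((½)*(1 + 12*(-21))/(-21)² - 72) - 1*2123 = ((½)*(1/441)*(1 - 252) - 72) - 2123 = ((½)*(1/441)*(-251) - 72) - 2123 = (-251/882 - 72) - 2123 = -63755/882 - 2123 = -1936241/882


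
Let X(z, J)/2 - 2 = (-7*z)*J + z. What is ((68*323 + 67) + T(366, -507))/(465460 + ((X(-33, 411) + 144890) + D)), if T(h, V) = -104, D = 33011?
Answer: 7309/277727 ≈ 0.026317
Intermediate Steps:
X(z, J) = 4 + 2*z - 14*J*z (X(z, J) = 4 + 2*((-7*z)*J + z) = 4 + 2*(-7*J*z + z) = 4 + 2*(z - 7*J*z) = 4 + (2*z - 14*J*z) = 4 + 2*z - 14*J*z)
((68*323 + 67) + T(366, -507))/(465460 + ((X(-33, 411) + 144890) + D)) = ((68*323 + 67) - 104)/(465460 + (((4 + 2*(-33) - 14*411*(-33)) + 144890) + 33011)) = ((21964 + 67) - 104)/(465460 + (((4 - 66 + 189882) + 144890) + 33011)) = (22031 - 104)/(465460 + ((189820 + 144890) + 33011)) = 21927/(465460 + (334710 + 33011)) = 21927/(465460 + 367721) = 21927/833181 = 21927*(1/833181) = 7309/277727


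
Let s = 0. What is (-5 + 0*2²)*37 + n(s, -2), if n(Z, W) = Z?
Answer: -185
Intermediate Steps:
(-5 + 0*2²)*37 + n(s, -2) = (-5 + 0*2²)*37 + 0 = (-5 + 0*4)*37 + 0 = (-5 + 0)*37 + 0 = -5*37 + 0 = -185 + 0 = -185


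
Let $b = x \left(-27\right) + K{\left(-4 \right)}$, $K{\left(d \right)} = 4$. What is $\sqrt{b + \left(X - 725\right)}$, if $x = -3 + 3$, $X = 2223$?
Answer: $\sqrt{1502} \approx 38.756$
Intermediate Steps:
$x = 0$
$b = 4$ ($b = 0 \left(-27\right) + 4 = 0 + 4 = 4$)
$\sqrt{b + \left(X - 725\right)} = \sqrt{4 + \left(2223 - 725\right)} = \sqrt{4 + 1498} = \sqrt{1502}$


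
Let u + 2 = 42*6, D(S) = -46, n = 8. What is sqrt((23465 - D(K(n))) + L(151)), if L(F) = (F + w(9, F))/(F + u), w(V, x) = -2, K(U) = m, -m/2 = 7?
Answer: 2*sqrt(945163015)/401 ≈ 153.33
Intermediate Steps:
m = -14 (m = -2*7 = -14)
K(U) = -14
u = 250 (u = -2 + 42*6 = -2 + 252 = 250)
L(F) = (-2 + F)/(250 + F) (L(F) = (F - 2)/(F + 250) = (-2 + F)/(250 + F))
sqrt((23465 - D(K(n))) + L(151)) = sqrt((23465 - 1*(-46)) + (-2 + 151)/(250 + 151)) = sqrt((23465 + 46) + 149/401) = sqrt(23511 + (1/401)*149) = sqrt(23511 + 149/401) = sqrt(9428060/401) = 2*sqrt(945163015)/401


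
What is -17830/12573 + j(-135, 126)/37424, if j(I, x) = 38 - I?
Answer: -665094791/470531952 ≈ -1.4135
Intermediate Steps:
-17830/12573 + j(-135, 126)/37424 = -17830/12573 + (38 - 1*(-135))/37424 = -17830*1/12573 + (38 + 135)*(1/37424) = -17830/12573 + 173*(1/37424) = -17830/12573 + 173/37424 = -665094791/470531952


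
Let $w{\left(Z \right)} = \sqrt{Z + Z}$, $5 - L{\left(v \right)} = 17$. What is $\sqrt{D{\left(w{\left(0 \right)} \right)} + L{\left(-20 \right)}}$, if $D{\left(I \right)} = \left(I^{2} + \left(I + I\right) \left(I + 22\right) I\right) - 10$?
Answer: $i \sqrt{22} \approx 4.6904 i$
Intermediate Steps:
$L{\left(v \right)} = -12$ ($L{\left(v \right)} = 5 - 17 = -12$)
$w{\left(Z \right)} = \sqrt{2} \sqrt{Z}$ ($w{\left(Z \right)} = \sqrt{2 Z} = \sqrt{2} \sqrt{Z}$)
$D{\left(I \right)} = -10 + I^{2} + 2 I^{2} \left(22 + I\right)$ ($D{\left(I \right)} = \left(I^{2} + 2 I \left(22 + I\right) I\right) - 10 = \left(I^{2} + 2 I^{2} \left(22 + I\right)\right) - 10 = -10 + I^{2} + 2 I^{2} \left(22 + I\right)$)
$\sqrt{D{\left(w{\left(0 \right)} \right)} + L{\left(-20 \right)}} = \sqrt{\left(-10 + 2 \left(\sqrt{2} \sqrt{0}\right)^{3} + 45 \left(\sqrt{2} \sqrt{0}\right)^{2}\right) - 12} = \sqrt{\left(-10 + 2 \left(\sqrt{2} \cdot 0\right)^{3} + 45 \left(\sqrt{2} \cdot 0\right)^{2}\right) - 12} = \sqrt{\left(-10 + 2 \cdot 0^{3} + 45 \cdot 0^{2}\right) - 12} = \sqrt{\left(-10 + 2 \cdot 0 + 45 \cdot 0\right) - 12} = \sqrt{\left(-10 + 0 + 0\right) - 12} = \sqrt{-10 - 12} = \sqrt{-22} = i \sqrt{22}$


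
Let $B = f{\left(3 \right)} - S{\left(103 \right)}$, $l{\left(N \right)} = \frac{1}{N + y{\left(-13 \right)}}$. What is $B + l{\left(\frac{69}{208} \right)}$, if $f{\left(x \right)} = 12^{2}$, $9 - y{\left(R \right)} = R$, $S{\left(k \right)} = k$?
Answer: $\frac{190653}{4645} \approx 41.045$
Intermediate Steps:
$y{\left(R \right)} = 9 - R$
$l{\left(N \right)} = \frac{1}{22 + N}$ ($l{\left(N \right)} = \frac{1}{N + \left(9 - -13\right)} = \frac{1}{N + \left(9 + 13\right)} = \frac{1}{N + 22} = \frac{1}{22 + N}$)
$f{\left(x \right)} = 144$
$B = 41$ ($B = 144 - 103 = 41$)
$B + l{\left(\frac{69}{208} \right)} = 41 + \frac{1}{22 + \frac{69}{208}} = 41 + \frac{1}{\frac{4645}{208}} = 41 + \frac{208}{4645} = \frac{190653}{4645}$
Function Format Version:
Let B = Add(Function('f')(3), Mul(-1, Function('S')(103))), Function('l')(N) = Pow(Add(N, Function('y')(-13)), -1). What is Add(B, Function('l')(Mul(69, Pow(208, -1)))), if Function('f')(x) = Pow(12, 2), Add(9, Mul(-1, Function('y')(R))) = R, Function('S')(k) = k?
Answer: Rational(190653, 4645) ≈ 41.045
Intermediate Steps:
Function('y')(R) = Add(9, Mul(-1, R))
Function('l')(N) = Pow(Add(22, N), -1) (Function('l')(N) = Pow(Add(N, Add(9, Mul(-1, -13))), -1) = Pow(Add(N, Add(9, 13)), -1) = Pow(Add(N, 22), -1) = Pow(Add(22, N), -1))
Function('f')(x) = 144
B = 41 (B = Add(144, Mul(-1, 103)) = Add(144, -103) = 41)
Add(B, Function('l')(Mul(69, Pow(208, -1)))) = Add(41, Pow(Add(22, Mul(69, Pow(208, -1))), -1)) = Add(41, Pow(Add(22, Mul(69, Rational(1, 208))), -1)) = Add(41, Pow(Add(22, Rational(69, 208)), -1)) = Add(41, Pow(Rational(4645, 208), -1)) = Add(41, Rational(208, 4645)) = Rational(190653, 4645)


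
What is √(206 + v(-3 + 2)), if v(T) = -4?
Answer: √202 ≈ 14.213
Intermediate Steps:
√(206 + v(-3 + 2)) = √(206 - 4) = √202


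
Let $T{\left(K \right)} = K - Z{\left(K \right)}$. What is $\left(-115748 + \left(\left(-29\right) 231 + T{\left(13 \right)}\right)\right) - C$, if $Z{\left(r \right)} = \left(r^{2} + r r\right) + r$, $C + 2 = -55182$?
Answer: $-67601$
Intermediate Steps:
$C = -55184$ ($C = -2 - 55182 = -55184$)
$Z{\left(r \right)} = r + 2 r^{2}$ ($Z{\left(r \right)} = \left(r^{2} + r^{2}\right) + r = 2 r^{2} + r = r + 2 r^{2}$)
$T{\left(K \right)} = K - K \left(1 + 2 K\right)$
$\left(-115748 + \left(\left(-29\right) 231 + T{\left(13 \right)}\right)\right) - C = \left(-115748 - \left(6699 + 2 \cdot 13^{2}\right)\right) - -55184 = \left(-115748 - 7037\right) + 55184 = -122785 + 55184 = -67601$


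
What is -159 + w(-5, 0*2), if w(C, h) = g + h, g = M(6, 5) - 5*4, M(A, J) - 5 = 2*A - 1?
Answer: -163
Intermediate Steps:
M(A, J) = 4 + 2*A (M(A, J) = 5 + (2*A - 1) = 5 + (-1 + 2*A) = 4 + 2*A)
g = -4 (g = (4 + 2*6) - 5*4 = (4 + 12) - 20 = 16 - 20 = -4)
w(C, h) = -4 + h
-159 + w(-5, 0*2) = -159 + (-4 + 0*2) = -159 + (-4 + 0) = -159 - 4 = -163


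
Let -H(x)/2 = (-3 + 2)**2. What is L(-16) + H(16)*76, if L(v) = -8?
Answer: -160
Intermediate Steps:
H(x) = -2 (H(x) = -2*(-3 + 2)**2 = -2*(-1)**2 = -2*1 = -2)
L(-16) + H(16)*76 = -8 - 2*76 = -8 - 152 = -160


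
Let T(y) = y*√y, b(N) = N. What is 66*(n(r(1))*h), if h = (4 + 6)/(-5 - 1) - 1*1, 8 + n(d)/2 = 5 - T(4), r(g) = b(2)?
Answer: 3872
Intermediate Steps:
r(g) = 2
T(y) = y^(3/2)
n(d) = -22 (n(d) = -16 + 2*(5 - 4^(3/2)) = -16 + 2*(5 - 1*8) = -16 + 2*(5 - 8) = -16 + 2*(-3) = -16 - 6 = -22)
h = -8/3 (h = 10/(-6) - 1 = 10*(-⅙) - 1 = -5/3 - 1 = -8/3 ≈ -2.6667)
66*(n(r(1))*h) = 66*(-22*(-8/3)) = 66*(176/3) = 3872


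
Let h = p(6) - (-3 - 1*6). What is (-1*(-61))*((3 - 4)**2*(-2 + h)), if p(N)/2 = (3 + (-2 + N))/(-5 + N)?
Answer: 1281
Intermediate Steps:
p(N) = 2*(1 + N)/(-5 + N) (p(N) = 2*((3 + (-2 + N))/(-5 + N)) = 2*((1 + N)/(-5 + N)) = 2*(1 + N)/(-5 + N))
h = 23 (h = 2*(1 + 6)/(-5 + 6) - (-3 - 1*6) = 2*7/1 - (-3 - 6) = 2*1*7 - 1*(-9) = 14 + 9 = 23)
(-1*(-61))*((3 - 4)**2*(-2 + h)) = (-1*(-61))*((3 - 4)**2*(-2 + 23)) = 61*((-1)**2*21) = 61*(1*21) = 61*21 = 1281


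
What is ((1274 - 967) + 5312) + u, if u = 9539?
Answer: 15158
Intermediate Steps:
((1274 - 967) + 5312) + u = ((1274 - 967) + 5312) + 9539 = (307 + 5312) + 9539 = 5619 + 9539 = 15158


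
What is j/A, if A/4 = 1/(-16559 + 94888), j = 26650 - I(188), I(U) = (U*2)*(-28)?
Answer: 1456057781/2 ≈ 7.2803e+8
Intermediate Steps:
I(U) = -56*U (I(U) = (2*U)*(-28) = -56*U)
j = 37178 (j = 26650 - (-56)*188 = 26650 - 1*(-10528) = 26650 + 10528 = 37178)
A = 4/78329 (A = 4/(-16559 + 94888) = 4/78329 ≈ 5.1067e-5)
j/A = 37178/(4/78329) = 37178*(78329/4) = 1456057781/2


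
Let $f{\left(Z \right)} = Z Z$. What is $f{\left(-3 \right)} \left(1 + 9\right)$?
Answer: $90$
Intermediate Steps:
$f{\left(Z \right)} = Z^{2}$
$f{\left(-3 \right)} \left(1 + 9\right) = \left(-3\right)^{2} \left(1 + 9\right) = 9 \cdot 10 = 90$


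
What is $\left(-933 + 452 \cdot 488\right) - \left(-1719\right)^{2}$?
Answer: $-2735318$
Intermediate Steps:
$\left(-933 + 452 \cdot 488\right) - \left(-1719\right)^{2} = \left(-933 + 220576\right) - 2954961 = 219643 - 2954961 = -2735318$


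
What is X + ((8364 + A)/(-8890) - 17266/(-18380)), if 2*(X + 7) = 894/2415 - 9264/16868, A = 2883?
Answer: -2937950095224/396203870405 ≈ -7.4152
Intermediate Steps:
X = -24066652/3394685 (X = -7 + (894/2415 - 9264/16868)/2 = -7 + (894*(1/2415) - 9264*1/16868)/2 = -7 + (298/805 - 2316/4217)/2 = -7 + (1/2)*(-607714/3394685) = -7 - 303857/3394685 = -24066652/3394685 ≈ -7.0895)
X + ((8364 + A)/(-8890) - 17266/(-18380)) = -24066652/3394685 + ((8364 + 2883)/(-8890) - 17266/(-18380)) = -24066652/3394685 + (11247*(-1/8890) - 17266*(-1/18380)) = -24066652/3394685 + (-11247/8890 + 8633/9190) = -24066652/3394685 - 1330628/4084955 = -2937950095224/396203870405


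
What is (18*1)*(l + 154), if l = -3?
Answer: 2718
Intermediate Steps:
(18*1)*(l + 154) = (18*1)*(-3 + 154) = 18*151 = 2718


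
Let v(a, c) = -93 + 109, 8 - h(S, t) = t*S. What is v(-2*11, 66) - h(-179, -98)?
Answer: 17550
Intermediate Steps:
h(S, t) = 8 - S*t (h(S, t) = 8 - t*S = 8 - S*t)
v(a, c) = 16
v(-2*11, 66) - h(-179, -98) = 16 - (8 - 1*(-179)*(-98)) = 16 - (8 - 17542) = 16 - 1*(-17534) = 16 + 17534 = 17550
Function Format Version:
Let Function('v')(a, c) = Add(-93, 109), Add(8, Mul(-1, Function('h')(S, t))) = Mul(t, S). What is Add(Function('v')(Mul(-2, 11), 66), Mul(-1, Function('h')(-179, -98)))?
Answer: 17550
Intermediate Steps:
Function('h')(S, t) = Add(8, Mul(-1, S, t)) (Function('h')(S, t) = Add(8, Mul(-1, Mul(t, S))) = Add(8, Mul(-1, Mul(S, t))) = Add(8, Mul(-1, S, t)))
Function('v')(a, c) = 16
Add(Function('v')(Mul(-2, 11), 66), Mul(-1, Function('h')(-179, -98))) = Add(16, Mul(-1, Add(8, Mul(-1, -179, -98)))) = Add(16, Mul(-1, Add(8, -17542))) = Add(16, Mul(-1, -17534)) = Add(16, 17534) = 17550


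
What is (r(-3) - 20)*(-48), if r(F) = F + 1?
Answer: 1056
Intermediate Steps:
r(F) = 1 + F
(r(-3) - 20)*(-48) = ((1 - 3) - 20)*(-48) = (-2 - 20)*(-48) = -22*(-48) = 1056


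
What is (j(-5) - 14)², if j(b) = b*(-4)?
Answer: 36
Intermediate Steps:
j(b) = -4*b
(j(-5) - 14)² = (-4*(-5) - 14)² = (20 - 14)² = 6² = 36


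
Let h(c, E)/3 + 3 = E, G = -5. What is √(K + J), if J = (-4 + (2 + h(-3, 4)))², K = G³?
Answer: 2*I*√31 ≈ 11.136*I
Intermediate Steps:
h(c, E) = -9 + 3*E
K = -125 (K = (-5)³ = -125)
J = 1 (J = (-4 + (2 + (-9 + 3*4)))² = (-4 + (2 + (-9 + 12)))² = (-4 + (2 + 3))² = (-4 + 5)² = 1² = 1)
√(K + J) = √(-125 + 1) = √(-124) = 2*I*√31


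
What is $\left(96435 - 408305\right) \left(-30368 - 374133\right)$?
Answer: $126151726870$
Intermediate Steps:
$\left(96435 - 408305\right) \left(-30368 - 374133\right) = \left(-311870\right) \left(-404501\right) = 126151726870$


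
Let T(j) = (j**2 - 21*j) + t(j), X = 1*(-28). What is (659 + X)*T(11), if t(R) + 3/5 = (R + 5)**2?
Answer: 458737/5 ≈ 91747.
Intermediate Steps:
X = -28
t(R) = -3/5 + (5 + R)**2 (t(R) = -3/5 + (R + 5)**2 = -3/5 + (5 + R)**2)
T(j) = -3/5 + j**2 + (5 + j)**2 - 21*j (T(j) = (j**2 - 21*j) + (-3/5 + (5 + j)**2) = -3/5 + j**2 + (5 + j)**2 - 21*j)
(659 + X)*T(11) = (659 - 28)*(122/5 - 11*11 + 2*11**2) = 631*(122/5 - 121 + 2*121) = 631*(122/5 - 121 + 242) = 631*(727/5) = 458737/5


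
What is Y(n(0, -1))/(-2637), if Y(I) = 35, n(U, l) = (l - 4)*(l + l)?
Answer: -35/2637 ≈ -0.013273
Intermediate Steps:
n(U, l) = 2*l*(-4 + l) (n(U, l) = (-4 + l)*(2*l) = 2*l*(-4 + l))
Y(n(0, -1))/(-2637) = 35/(-2637) = 35*(-1/2637) = -35/2637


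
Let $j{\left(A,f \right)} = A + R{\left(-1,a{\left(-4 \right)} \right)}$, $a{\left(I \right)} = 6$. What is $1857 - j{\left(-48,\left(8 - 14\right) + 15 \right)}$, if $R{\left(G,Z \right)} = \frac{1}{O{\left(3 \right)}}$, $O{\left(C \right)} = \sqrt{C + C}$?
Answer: $1905 - \frac{\sqrt{6}}{6} \approx 1904.6$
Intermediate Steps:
$O{\left(C \right)} = \sqrt{2} \sqrt{C}$ ($O{\left(C \right)} = \sqrt{2 C} = \sqrt{2} \sqrt{C}$)
$R{\left(G,Z \right)} = \frac{\sqrt{6}}{6}$ ($R{\left(G,Z \right)} = \frac{1}{\sqrt{2} \sqrt{3}} = \frac{1}{\sqrt{6}} = \frac{\sqrt{6}}{6}$)
$j{\left(A,f \right)} = A + \frac{\sqrt{6}}{6}$
$1857 - j{\left(-48,\left(8 - 14\right) + 15 \right)} = 1857 - \left(-48 + \frac{\sqrt{6}}{6}\right) = 1857 + \left(48 - \frac{\sqrt{6}}{6}\right) = 1905 - \frac{\sqrt{6}}{6}$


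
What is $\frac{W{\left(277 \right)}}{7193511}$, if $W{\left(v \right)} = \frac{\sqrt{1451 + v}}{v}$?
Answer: $\frac{8 \sqrt{3}}{664200849} \approx 2.0862 \cdot 10^{-8}$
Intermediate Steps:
$W{\left(v \right)} = \frac{\sqrt{1451 + v}}{v}$
$\frac{W{\left(277 \right)}}{7193511} = \frac{\frac{1}{277} \sqrt{1451 + 277}}{7193511} = \frac{\sqrt{1728}}{277} \cdot \frac{1}{7193511} = \frac{24 \sqrt{3}}{277} \cdot \frac{1}{7193511} = \frac{8 \sqrt{3}}{664200849}$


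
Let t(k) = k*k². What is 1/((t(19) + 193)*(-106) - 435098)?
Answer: -1/1182610 ≈ -8.4559e-7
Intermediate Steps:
t(k) = k³
1/((t(19) + 193)*(-106) - 435098) = 1/((19³ + 193)*(-106) - 435098) = 1/((6859 + 193)*(-106) - 435098) = 1/(7052*(-106) - 435098) = 1/(-747512 - 435098) = 1/(-1182610) = -1/1182610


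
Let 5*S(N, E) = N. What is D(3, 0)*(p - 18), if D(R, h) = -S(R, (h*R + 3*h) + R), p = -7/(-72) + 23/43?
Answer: 53771/5160 ≈ 10.421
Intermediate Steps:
S(N, E) = N/5
p = 1957/3096 (p = -7*(-1/72) + 23*(1/43) = 7/72 + 23/43 = 1957/3096 ≈ 0.63211)
D(R, h) = -R/5
D(3, 0)*(p - 18) = (-⅕*3)*(1957/3096 - 18) = -⅗*(-53771/3096) = 53771/5160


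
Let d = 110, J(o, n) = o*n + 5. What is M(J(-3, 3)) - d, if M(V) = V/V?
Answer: -109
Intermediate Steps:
J(o, n) = 5 + n*o (J(o, n) = n*o + 5 = 5 + n*o)
M(V) = 1
M(J(-3, 3)) - d = 1 - 1*110 = 1 - 110 = -109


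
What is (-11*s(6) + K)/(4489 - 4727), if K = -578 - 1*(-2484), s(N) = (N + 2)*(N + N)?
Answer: -25/7 ≈ -3.5714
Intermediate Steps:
s(N) = 2*N*(2 + N) (s(N) = (2 + N)*(2*N) = 2*N*(2 + N))
K = 1906 (K = -578 + 2484 = 1906)
(-11*s(6) + K)/(4489 - 4727) = (-22*6*(2 + 6) + 1906)/(4489 - 4727) = (-22*6*8 + 1906)/(-238) = (-11*96 + 1906)*(-1/238) = (-1056 + 1906)*(-1/238) = 850*(-1/238) = -25/7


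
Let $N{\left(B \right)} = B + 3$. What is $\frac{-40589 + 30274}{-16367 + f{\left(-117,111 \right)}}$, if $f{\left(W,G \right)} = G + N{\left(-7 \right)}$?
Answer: $\frac{2063}{3252} \approx 0.63438$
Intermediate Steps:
$N{\left(B \right)} = 3 + B$
$f{\left(W,G \right)} = -4 + G$ ($f{\left(W,G \right)} = G + \left(3 - 7\right) = G - 4 = -4 + G$)
$\frac{-40589 + 30274}{-16367 + f{\left(-117,111 \right)}} = \frac{-40589 + 30274}{-16367 + \left(-4 + 111\right)} = - \frac{10315}{-16367 + 107} = - \frac{10315}{-16260} = \left(-10315\right) \left(- \frac{1}{16260}\right) = \frac{2063}{3252}$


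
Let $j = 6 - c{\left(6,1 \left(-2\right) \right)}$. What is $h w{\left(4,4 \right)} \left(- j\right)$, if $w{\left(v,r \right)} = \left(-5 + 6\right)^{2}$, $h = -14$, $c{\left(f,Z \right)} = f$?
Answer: $0$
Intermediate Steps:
$j = 0$ ($j = 6 - 6 = 0$)
$w{\left(v,r \right)} = 1$ ($w{\left(v,r \right)} = 1^{2} = 1$)
$h w{\left(4,4 \right)} \left(- j\right) = \left(-14\right) 1 \left(\left(-1\right) 0\right) = \left(-14\right) 0 = 0$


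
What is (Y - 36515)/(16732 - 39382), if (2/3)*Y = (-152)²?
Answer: 1859/22650 ≈ 0.082075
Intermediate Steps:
Y = 34656 (Y = (3/2)*(-152)² = (3/2)*23104 = 34656)
(Y - 36515)/(16732 - 39382) = (34656 - 36515)/(16732 - 39382) = -1859/(-22650) = -1859*(-1/22650) = 1859/22650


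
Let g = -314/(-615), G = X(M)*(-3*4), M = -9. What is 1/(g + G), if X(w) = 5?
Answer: -615/36586 ≈ -0.016810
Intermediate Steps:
G = -60 (G = 5*(-3*4) = 5*(-12) = -60)
g = 314/615 (g = -314*(-1/615) = 314/615 ≈ 0.51057)
1/(g + G) = 1/(314/615 - 60) = 1/(-36586/615) = -615/36586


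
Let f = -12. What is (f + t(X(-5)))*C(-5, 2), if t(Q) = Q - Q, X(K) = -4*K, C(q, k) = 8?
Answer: -96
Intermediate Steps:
t(Q) = 0
(f + t(X(-5)))*C(-5, 2) = (-12 + 0)*8 = -12*8 = -96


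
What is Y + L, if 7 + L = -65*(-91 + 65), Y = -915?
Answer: 768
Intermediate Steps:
L = 1683 (L = -7 - 65*(-91 + 65) = -7 - 65*(-26) = -7 + 1690 = 1683)
Y + L = -915 + 1683 = 768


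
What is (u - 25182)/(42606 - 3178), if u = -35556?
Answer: -30369/19714 ≈ -1.5405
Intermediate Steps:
(u - 25182)/(42606 - 3178) = (-35556 - 25182)/(42606 - 3178) = -60738/39428 = -60738*1/39428 = -30369/19714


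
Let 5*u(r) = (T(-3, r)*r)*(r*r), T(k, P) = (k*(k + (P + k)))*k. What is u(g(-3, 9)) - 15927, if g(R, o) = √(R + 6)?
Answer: -79554/5 - 162*√3/5 ≈ -15967.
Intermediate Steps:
g(R, o) = √(6 + R)
T(k, P) = k²*(P + 2*k) (T(k, P) = (k*(P + 2*k))*k = k²*(P + 2*k))
u(r) = r³*(-54 + 9*r)/5 (u(r) = ((((-3)²*(r + 2*(-3)))*r)*(r*r))/5 = (((9*(r - 6))*r)*r²)/5 = (((9*(-6 + r))*r)*r²)/5 = (((-54 + 9*r)*r)*r²)/5 = ((r*(-54 + 9*r))*r²)/5 = (r³*(-54 + 9*r))/5 = r³*(-54 + 9*r)/5)
u(g(-3, 9)) - 15927 = 9*(√(6 - 3))³*(-6 + √(6 - 3))/5 - 15927 = 9*(√3)³*(-6 + √3)/5 - 15927 = 9*(3*√3)*(-6 + √3)/5 - 15927 = 27*√3*(-6 + √3)/5 - 15927 = -15927 + 27*√3*(-6 + √3)/5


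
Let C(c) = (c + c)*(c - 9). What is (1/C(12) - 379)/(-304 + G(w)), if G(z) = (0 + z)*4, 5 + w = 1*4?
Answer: 27287/22176 ≈ 1.2305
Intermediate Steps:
w = -1 (w = -5 + 1*4 = -5 + 4 = -1)
C(c) = 2*c*(-9 + c) (C(c) = (2*c)*(-9 + c) = 2*c*(-9 + c))
G(z) = 4*z (G(z) = z*4 = 4*z)
(1/C(12) - 379)/(-304 + G(w)) = (1/(2*12*(-9 + 12)) - 379)/(-304 + 4*(-1)) = (1/(2*12*3) - 379)/(-304 - 4) = (1/72 - 379)/(-308) = (1/72 - 379)*(-1/308) = -27287/72*(-1/308) = 27287/22176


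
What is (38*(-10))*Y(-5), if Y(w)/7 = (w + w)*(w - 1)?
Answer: -159600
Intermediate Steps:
Y(w) = 14*w*(-1 + w) (Y(w) = 7*((w + w)*(w - 1)) = 7*((2*w)*(-1 + w)) = 7*(2*w*(-1 + w)) = 14*w*(-1 + w))
(38*(-10))*Y(-5) = (38*(-10))*(14*(-5)*(-1 - 5)) = -5320*(-5)*(-6) = -380*420 = -159600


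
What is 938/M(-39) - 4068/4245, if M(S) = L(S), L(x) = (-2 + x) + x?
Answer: -28715/2264 ≈ -12.683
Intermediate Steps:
L(x) = -2 + 2*x
M(S) = -2 + 2*S
938/M(-39) - 4068/4245 = 938/(-2 + 2*(-39)) - 4068/4245 = 938/(-2 - 78) - 4068*1/4245 = 938/(-80) - 1356/1415 = 938*(-1/80) - 1356/1415 = -469/40 - 1356/1415 = -28715/2264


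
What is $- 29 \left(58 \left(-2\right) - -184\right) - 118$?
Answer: $-2090$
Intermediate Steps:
$- 29 \left(58 \left(-2\right) - -184\right) - 118 = - 29 \left(-116 + 184\right) - 118 = \left(-29\right) 68 - 118 = -1972 - 118 = -2090$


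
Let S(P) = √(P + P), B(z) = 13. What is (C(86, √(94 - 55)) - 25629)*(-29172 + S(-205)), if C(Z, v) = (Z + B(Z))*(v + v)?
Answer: 3*(8543 - 66*√39)*(29172 - I*√410) ≈ 7.1158e+8 - 4.9391e+5*I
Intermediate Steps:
S(P) = √2*√P (S(P) = √(2*P) = √2*√P)
C(Z, v) = 2*v*(13 + Z) (C(Z, v) = (Z + 13)*(v + v) = (13 + Z)*(2*v) = 2*v*(13 + Z))
(C(86, √(94 - 55)) - 25629)*(-29172 + S(-205)) = (2*√(94 - 55)*(13 + 86) - 25629)*(-29172 + √2*√(-205)) = (2*√39*99 - 25629)*(-29172 + √2*(I*√205)) = (198*√39 - 25629)*(-29172 + I*√410) = (-25629 + 198*√39)*(-29172 + I*√410) = (-29172 + I*√410)*(-25629 + 198*√39)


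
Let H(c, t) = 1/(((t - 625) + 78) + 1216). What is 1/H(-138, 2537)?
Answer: 3206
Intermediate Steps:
H(c, t) = 1/(669 + t) (H(c, t) = 1/(((-625 + t) + 78) + 1216) = 1/((-547 + t) + 1216) = 1/(669 + t))
1/H(-138, 2537) = 1/(1/(669 + 2537)) = 1/(1/3206) = 3206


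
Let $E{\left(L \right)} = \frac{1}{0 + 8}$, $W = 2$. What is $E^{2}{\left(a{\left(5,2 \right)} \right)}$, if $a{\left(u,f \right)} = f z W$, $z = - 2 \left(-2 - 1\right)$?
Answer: $\frac{1}{64} \approx 0.015625$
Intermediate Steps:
$z = 6$ ($z = \left(-2\right) \left(-3\right) = 6$)
$a{\left(u,f \right)} = 12 f$ ($a{\left(u,f \right)} = f 6 \cdot 2 = 6 f 2 = 12 f$)
$E{\left(L \right)} = \frac{1}{8}$
$E^{2}{\left(a{\left(5,2 \right)} \right)} = \left(\frac{1}{8}\right)^{2} = \frac{1}{64}$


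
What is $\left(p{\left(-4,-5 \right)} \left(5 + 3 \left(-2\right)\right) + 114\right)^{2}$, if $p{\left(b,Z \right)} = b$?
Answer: $13924$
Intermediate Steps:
$\left(p{\left(-4,-5 \right)} \left(5 + 3 \left(-2\right)\right) + 114\right)^{2} = \left(- 4 \left(5 + 3 \left(-2\right)\right) + 114\right)^{2} = \left(- 4 \left(5 - 6\right) + 114\right)^{2} = \left(\left(-4\right) \left(-1\right) + 114\right)^{2} = \left(4 + 114\right)^{2} = 118^{2} = 13924$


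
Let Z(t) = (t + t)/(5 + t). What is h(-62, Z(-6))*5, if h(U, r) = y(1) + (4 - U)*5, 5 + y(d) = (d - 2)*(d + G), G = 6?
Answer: 1590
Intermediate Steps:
y(d) = -5 + (-2 + d)*(6 + d) (y(d) = -5 + (d - 2)*(d + 6) = -5 + (-2 + d)*(6 + d))
Z(t) = 2*t/(5 + t) (Z(t) = (2*t)/(5 + t) = 2*t/(5 + t))
h(U, r) = 8 - 5*U (h(U, r) = (-17 + 1² + 4*1) + (4 - U)*5 = (-17 + 1 + 4) + (20 - 5*U) = -12 + (20 - 5*U) = 8 - 5*U)
h(-62, Z(-6))*5 = (8 - 5*(-62))*5 = (8 + 310)*5 = 318*5 = 1590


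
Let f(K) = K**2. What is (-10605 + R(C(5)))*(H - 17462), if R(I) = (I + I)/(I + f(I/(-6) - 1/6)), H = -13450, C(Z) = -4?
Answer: 1638779072/5 ≈ 3.2776e+8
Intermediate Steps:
R(I) = 2*I/(I + (-1/6 - I/6)**2) (R(I) = (I + I)/(I + (I/(-6) - 1/6)**2) = (2*I)/(I + (I*(-1/6) - 1*1/6)**2) = (2*I)/(I + (-I/6 - 1/6)**2) = (2*I)/(I + (-1/6 - I/6)**2) = 2*I/(I + (-1/6 - I/6)**2))
(-10605 + R(C(5)))*(H - 17462) = (-10605 + 72*(-4)/((1 - 4)**2 + 36*(-4)))*(-13450 - 17462) = (-10605 + 72*(-4)/((-3)**2 - 144))*(-30912) = (-10605 + 72*(-4)/(9 - 144))*(-30912) = (-10605 + 72*(-4)/(-135))*(-30912) = (-10605 + 72*(-4)*(-1/135))*(-30912) = (-10605 + 32/15)*(-30912) = -159043/15*(-30912) = 1638779072/5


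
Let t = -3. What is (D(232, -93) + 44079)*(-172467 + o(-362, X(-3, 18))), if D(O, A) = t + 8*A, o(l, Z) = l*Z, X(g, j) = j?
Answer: -7755691356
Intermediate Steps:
o(l, Z) = Z*l
D(O, A) = -3 + 8*A
(D(232, -93) + 44079)*(-172467 + o(-362, X(-3, 18))) = ((-3 + 8*(-93)) + 44079)*(-172467 + 18*(-362)) = ((-3 - 744) + 44079)*(-172467 - 6516) = (-747 + 44079)*(-178983) = 43332*(-178983) = -7755691356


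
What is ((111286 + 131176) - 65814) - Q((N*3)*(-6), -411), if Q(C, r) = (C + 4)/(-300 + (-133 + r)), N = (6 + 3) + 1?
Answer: 37272684/211 ≈ 1.7665e+5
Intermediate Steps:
N = 10 (N = 9 + 1 = 10)
Q(C, r) = (4 + C)/(-433 + r)
((111286 + 131176) - 65814) - Q((N*3)*(-6), -411) = ((111286 + 131176) - 65814) - (4 + (10*3)*(-6))/(-433 - 411) = (242462 - 65814) - (4 + 30*(-6))/(-844) = 176648 - (-1)*(4 - 180)/844 = 176648 - (-1)*(-176)/844 = 176648 - 1*44/211 = 176648 - 44/211 = 37272684/211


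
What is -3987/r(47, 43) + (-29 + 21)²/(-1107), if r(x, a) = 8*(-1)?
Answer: 4413097/8856 ≈ 498.32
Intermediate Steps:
r(x, a) = -8
-3987/r(47, 43) + (-29 + 21)²/(-1107) = -3987/(-8) + (-29 + 21)²/(-1107) = -3987*(-⅛) + (-8)²*(-1/1107) = 3987/8 + 64*(-1/1107) = 3987/8 - 64/1107 = 4413097/8856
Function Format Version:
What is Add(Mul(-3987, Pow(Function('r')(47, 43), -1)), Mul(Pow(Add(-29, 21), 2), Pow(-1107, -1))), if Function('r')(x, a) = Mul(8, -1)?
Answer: Rational(4413097, 8856) ≈ 498.32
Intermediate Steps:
Function('r')(x, a) = -8
Add(Mul(-3987, Pow(Function('r')(47, 43), -1)), Mul(Pow(Add(-29, 21), 2), Pow(-1107, -1))) = Add(Mul(-3987, Pow(-8, -1)), Mul(Pow(Add(-29, 21), 2), Pow(-1107, -1))) = Add(Mul(-3987, Rational(-1, 8)), Mul(Pow(-8, 2), Rational(-1, 1107))) = Add(Rational(3987, 8), Mul(64, Rational(-1, 1107))) = Add(Rational(3987, 8), Rational(-64, 1107)) = Rational(4413097, 8856)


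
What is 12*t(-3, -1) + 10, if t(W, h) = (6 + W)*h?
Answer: -26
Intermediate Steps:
t(W, h) = h*(6 + W)
12*t(-3, -1) + 10 = 12*(-(6 - 3)) + 10 = 12*(-1*3) + 10 = 12*(-3) + 10 = -36 + 10 = -26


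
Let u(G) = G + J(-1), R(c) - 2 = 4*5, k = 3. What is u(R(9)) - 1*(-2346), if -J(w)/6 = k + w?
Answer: 2356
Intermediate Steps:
J(w) = -18 - 6*w (J(w) = -6*(3 + w) = -18 - 6*w)
R(c) = 22 (R(c) = 2 + 4*5 = 2 + 20 = 22)
u(G) = -12 + G (u(G) = G + (-18 - 6*(-1)) = G + (-18 + 6) = G - 12 = -12 + G)
u(R(9)) - 1*(-2346) = (-12 + 22) - 1*(-2346) = 10 + 2346 = 2356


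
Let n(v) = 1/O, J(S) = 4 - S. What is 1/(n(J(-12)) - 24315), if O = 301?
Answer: -301/7318814 ≈ -4.1127e-5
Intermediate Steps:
n(v) = 1/301
1/(n(J(-12)) - 24315) = 1/(1/301 - 24315) = 1/(-7318814/301) = -301/7318814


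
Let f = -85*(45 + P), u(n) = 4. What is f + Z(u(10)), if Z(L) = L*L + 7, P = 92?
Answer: -11622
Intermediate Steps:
Z(L) = 7 + L**2 (Z(L) = L**2 + 7 = 7 + L**2)
f = -11645 (f = -85*(45 + 92) = -85*137 = -11645)
f + Z(u(10)) = -11645 + (7 + 4**2) = -11645 + (7 + 16) = -11645 + 23 = -11622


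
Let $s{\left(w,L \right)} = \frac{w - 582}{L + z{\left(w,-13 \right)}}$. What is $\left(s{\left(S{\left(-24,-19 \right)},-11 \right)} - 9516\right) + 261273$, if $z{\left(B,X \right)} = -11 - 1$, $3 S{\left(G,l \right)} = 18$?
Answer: $\frac{5790987}{23} \approx 2.5178 \cdot 10^{5}$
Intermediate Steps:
$S{\left(G,l \right)} = 6$ ($S{\left(G,l \right)} = \frac{1}{3} \cdot 18 = 6$)
$z{\left(B,X \right)} = -12$
$s{\left(w,L \right)} = \frac{-582 + w}{-12 + L}$ ($s{\left(w,L \right)} = \frac{w - 582}{L - 12} = \frac{-582 + w}{-12 + L}$)
$\left(s{\left(S{\left(-24,-19 \right)},-11 \right)} - 9516\right) + 261273 = \left(\frac{-582 + 6}{-12 - 11} - 9516\right) + 261273 = \left(\frac{1}{-23} \left(-576\right) - 9516\right) + 261273 = \left(\left(- \frac{1}{23}\right) \left(-576\right) - 9516\right) + 261273 = \left(\frac{576}{23} - 9516\right) + 261273 = - \frac{218292}{23} + 261273 = \frac{5790987}{23}$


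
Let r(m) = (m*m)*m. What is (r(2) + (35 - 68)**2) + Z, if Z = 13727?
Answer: 14824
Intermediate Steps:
r(m) = m**3 (r(m) = m**2*m = m**3)
(r(2) + (35 - 68)**2) + Z = (2**3 + (35 - 68)**2) + 13727 = (8 + (-33)**2) + 13727 = (8 + 1089) + 13727 = 1097 + 13727 = 14824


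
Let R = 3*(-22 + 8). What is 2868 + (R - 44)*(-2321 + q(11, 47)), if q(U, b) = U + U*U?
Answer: 191122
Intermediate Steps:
q(U, b) = U + U²
R = -42 (R = 3*(-14) = -42)
2868 + (R - 44)*(-2321 + q(11, 47)) = 2868 + (-42 - 44)*(-2321 + 11*(1 + 11)) = 2868 - 86*(-2321 + 11*12) = 2868 - 86*(-2321 + 132) = 2868 - 86*(-2189) = 2868 + 188254 = 191122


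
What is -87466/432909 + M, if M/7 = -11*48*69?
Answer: -110402272282/432909 ≈ -2.5502e+5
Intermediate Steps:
M = -255024 (M = 7*(-11*48*69) = 7*(-528*69) = 7*(-36432) = -255024)
-87466/432909 + M = -87466/432909 - 255024 = -110402272282/432909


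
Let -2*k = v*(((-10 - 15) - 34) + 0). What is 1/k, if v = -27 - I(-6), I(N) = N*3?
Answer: -2/531 ≈ -0.0037665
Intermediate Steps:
I(N) = 3*N
v = -9 (v = -27 - 3*(-6) = -27 - 1*(-18) = -27 + 18 = -9)
k = -531/2 (k = -(-9)*(((-10 - 15) - 34) + 0)/2 = -(-9)*((-25 - 34) + 0)/2 = -(-9)*(-59 + 0)/2 = -(-9)*(-59)/2 = -½*531 = -531/2 ≈ -265.50)
1/k = 1/(-531/2) = -2/531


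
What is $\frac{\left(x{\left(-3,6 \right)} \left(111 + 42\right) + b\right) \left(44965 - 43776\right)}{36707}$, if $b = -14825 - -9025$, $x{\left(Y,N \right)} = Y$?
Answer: $- \frac{676541}{3337} \approx -202.74$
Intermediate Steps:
$b = -5800$ ($b = -14825 + 9025 = -5800$)
$\frac{\left(x{\left(-3,6 \right)} \left(111 + 42\right) + b\right) \left(44965 - 43776\right)}{36707} = \frac{\left(- 3 \left(111 + 42\right) - 5800\right) \left(44965 - 43776\right)}{36707} = \left(\left(-3\right) 153 - 5800\right) 1189 \cdot \frac{1}{36707} = \left(-459 - 5800\right) 1189 \cdot \frac{1}{36707} = \left(-6259\right) 1189 \cdot \frac{1}{36707} = \left(-7441951\right) \frac{1}{36707} = - \frac{676541}{3337}$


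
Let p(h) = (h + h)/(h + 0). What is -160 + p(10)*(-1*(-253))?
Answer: 346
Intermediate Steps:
p(h) = 2 (p(h) = (2*h)/h = 2)
-160 + p(10)*(-1*(-253)) = -160 + 2*(-1*(-253)) = -160 + 2*253 = -160 + 506 = 346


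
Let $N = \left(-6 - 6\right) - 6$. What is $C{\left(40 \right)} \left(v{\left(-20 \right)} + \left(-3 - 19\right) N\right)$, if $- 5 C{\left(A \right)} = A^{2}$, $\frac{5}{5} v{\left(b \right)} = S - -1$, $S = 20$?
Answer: $-133440$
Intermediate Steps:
$v{\left(b \right)} = 21$ ($v{\left(b \right)} = 20 - -1 = 20 + 1 = 21$)
$N = -18$ ($N = -12 - 6 = -18$)
$C{\left(A \right)} = - \frac{A^{2}}{5}$
$C{\left(40 \right)} \left(v{\left(-20 \right)} + \left(-3 - 19\right) N\right) = - \frac{40^{2}}{5} \left(21 + \left(-3 - 19\right) \left(-18\right)\right) = \left(- \frac{1}{5}\right) 1600 \left(21 - -396\right) = - 320 \left(21 + 396\right) = \left(-320\right) 417 = -133440$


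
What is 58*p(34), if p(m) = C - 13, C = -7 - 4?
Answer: -1392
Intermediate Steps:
C = -11
p(m) = -24 (p(m) = -11 - 13 = -24)
58*p(34) = 58*(-24) = -1392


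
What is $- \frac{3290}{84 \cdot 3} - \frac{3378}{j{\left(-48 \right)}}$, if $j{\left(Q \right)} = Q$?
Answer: $\frac{4127}{72} \approx 57.319$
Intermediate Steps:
$- \frac{3290}{84 \cdot 3} - \frac{3378}{j{\left(-48 \right)}} = - \frac{3290}{84 \cdot 3} - \frac{3378}{-48} = - \frac{3290}{252} - - \frac{563}{8} = \left(-3290\right) \frac{1}{252} + \frac{563}{8} = - \frac{235}{18} + \frac{563}{8} = \frac{4127}{72}$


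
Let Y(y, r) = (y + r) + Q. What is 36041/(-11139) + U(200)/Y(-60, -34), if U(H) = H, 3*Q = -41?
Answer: -18324643/3597897 ≈ -5.0932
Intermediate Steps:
Q = -41/3 (Q = (1/3)*(-41) = -41/3 ≈ -13.667)
Y(y, r) = -41/3 + r + y (Y(y, r) = (y + r) - 41/3 = (r + y) - 41/3 = -41/3 + r + y)
36041/(-11139) + U(200)/Y(-60, -34) = 36041/(-11139) + 200/(-41/3 - 34 - 60) = 36041*(-1/11139) + 200/(-323/3) = -36041/11139 + 200*(-3/323) = -36041/11139 - 600/323 = -18324643/3597897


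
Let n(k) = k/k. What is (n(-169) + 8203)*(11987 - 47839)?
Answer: -294129808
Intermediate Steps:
n(k) = 1
(n(-169) + 8203)*(11987 - 47839) = (1 + 8203)*(11987 - 47839) = 8204*(-35852) = -294129808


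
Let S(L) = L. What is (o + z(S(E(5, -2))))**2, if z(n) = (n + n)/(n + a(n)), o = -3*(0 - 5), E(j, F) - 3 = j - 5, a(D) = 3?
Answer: 256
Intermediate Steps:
E(j, F) = -2 + j (E(j, F) = 3 + (j - 5) = 3 + (-5 + j) = -2 + j)
o = 15 (o = -3*(-5) = 15)
z(n) = 2*n/(3 + n) (z(n) = (n + n)/(n + 3) = (2*n)/(3 + n) = 2*n/(3 + n))
(o + z(S(E(5, -2))))**2 = (15 + 2*(-2 + 5)/(3 + (-2 + 5)))**2 = (15 + 2*3/(3 + 3))**2 = (15 + 2*3/6)**2 = (15 + 2*3*(1/6))**2 = (15 + 1)**2 = 16**2 = 256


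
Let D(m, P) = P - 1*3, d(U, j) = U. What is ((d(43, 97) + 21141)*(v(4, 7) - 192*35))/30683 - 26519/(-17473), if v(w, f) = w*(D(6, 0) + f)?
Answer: -2480658724051/536124059 ≈ -4627.0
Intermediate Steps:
D(m, P) = -3 + P (D(m, P) = P - 3 = -3 + P)
v(w, f) = w*(-3 + f) (v(w, f) = w*((-3 + 0) + f) = w*(-3 + f))
((d(43, 97) + 21141)*(v(4, 7) - 192*35))/30683 - 26519/(-17473) = ((43 + 21141)*(4*(-3 + 7) - 192*35))/30683 - 26519/(-17473) = (21184*(4*4 - 6720))*(1/30683) - 26519*(-1/17473) = (21184*(16 - 6720))*(1/30683) + 26519/17473 = (21184*(-6704))*(1/30683) + 26519/17473 = -142017536*1/30683 + 26519/17473 = -142017536/30683 + 26519/17473 = -2480658724051/536124059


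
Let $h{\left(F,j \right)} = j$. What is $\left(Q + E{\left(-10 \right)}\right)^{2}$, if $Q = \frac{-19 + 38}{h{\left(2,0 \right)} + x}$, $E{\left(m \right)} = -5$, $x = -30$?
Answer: $\frac{28561}{900} \approx 31.734$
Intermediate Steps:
$Q = - \frac{19}{30}$ ($Q = \frac{-19 + 38}{0 - 30} = \frac{19}{-30} = 19 \left(- \frac{1}{30}\right) = - \frac{19}{30} \approx -0.63333$)
$\left(Q + E{\left(-10 \right)}\right)^{2} = \left(- \frac{19}{30} - 5\right)^{2} = \left(- \frac{169}{30}\right)^{2} = \frac{28561}{900}$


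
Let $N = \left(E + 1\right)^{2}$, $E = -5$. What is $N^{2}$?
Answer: $256$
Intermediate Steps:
$N = 16$ ($N = \left(-5 + 1\right)^{2} = \left(-4\right)^{2} = 16$)
$N^{2} = 16^{2} = 256$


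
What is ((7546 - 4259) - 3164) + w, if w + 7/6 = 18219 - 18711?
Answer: -2221/6 ≈ -370.17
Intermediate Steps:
w = -2959/6 (w = -7/6 + (18219 - 18711) = -7/6 - 492 = -2959/6 ≈ -493.17)
((7546 - 4259) - 3164) + w = ((7546 - 4259) - 3164) - 2959/6 = (3287 - 3164) - 2959/6 = 123 - 2959/6 = -2221/6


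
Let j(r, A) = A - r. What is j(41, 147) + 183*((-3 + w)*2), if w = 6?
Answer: 1204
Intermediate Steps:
j(41, 147) + 183*((-3 + w)*2) = (147 - 1*41) + 183*((-3 + 6)*2) = (147 - 41) + 183*(3*2) = 106 + 183*6 = 106 + 1098 = 1204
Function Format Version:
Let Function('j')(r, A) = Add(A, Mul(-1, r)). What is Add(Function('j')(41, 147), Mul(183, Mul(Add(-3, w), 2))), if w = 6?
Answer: 1204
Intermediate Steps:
Add(Function('j')(41, 147), Mul(183, Mul(Add(-3, w), 2))) = Add(Add(147, Mul(-1, 41)), Mul(183, Mul(Add(-3, 6), 2))) = Add(Add(147, -41), Mul(183, Mul(3, 2))) = Add(106, Mul(183, 6)) = Add(106, 1098) = 1204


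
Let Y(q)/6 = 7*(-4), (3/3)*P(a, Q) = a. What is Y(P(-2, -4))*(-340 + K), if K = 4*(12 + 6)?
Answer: 45024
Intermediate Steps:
P(a, Q) = a
Y(q) = -168 (Y(q) = 6*(7*(-4)) = 6*(-28) = -168)
K = 72 (K = 4*18 = 72)
Y(P(-2, -4))*(-340 + K) = -168*(-340 + 72) = -168*(-268) = 45024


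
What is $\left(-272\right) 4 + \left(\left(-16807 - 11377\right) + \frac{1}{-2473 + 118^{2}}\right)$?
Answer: $- \frac{335193671}{11451} \approx -29272.0$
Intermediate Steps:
$\left(-272\right) 4 + \left(\left(-16807 - 11377\right) + \frac{1}{-2473 + 118^{2}}\right) = -1088 - \left(28184 - \frac{1}{-2473 + 13924}\right) = -1088 - \left(28184 - \frac{1}{11451}\right) = -1088 + \left(-28184 + \frac{1}{11451}\right) = -1088 - \frac{322734983}{11451} = - \frac{335193671}{11451}$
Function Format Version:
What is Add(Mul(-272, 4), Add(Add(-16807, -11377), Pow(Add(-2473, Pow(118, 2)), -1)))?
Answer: Rational(-335193671, 11451) ≈ -29272.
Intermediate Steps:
Add(Mul(-272, 4), Add(Add(-16807, -11377), Pow(Add(-2473, Pow(118, 2)), -1))) = Add(-1088, Add(-28184, Pow(Add(-2473, 13924), -1))) = Add(-1088, Add(-28184, Pow(11451, -1))) = Add(-1088, Add(-28184, Rational(1, 11451))) = Add(-1088, Rational(-322734983, 11451)) = Rational(-335193671, 11451)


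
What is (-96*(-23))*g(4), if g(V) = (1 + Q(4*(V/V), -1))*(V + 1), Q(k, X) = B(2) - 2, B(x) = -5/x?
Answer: -38640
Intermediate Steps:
Q(k, X) = -9/2 (Q(k, X) = -5/2 - 2 = -9/2)
g(V) = -7/2 - 7*V/2 (g(V) = (1 - 9/2)*(V + 1) = -7*(1 + V)/2 = -7/2 - 7*V/2)
(-96*(-23))*g(4) = (-96*(-23))*(-7/2 - 7/2*4) = 2208*(-7/2 - 14) = 2208*(-35/2) = -38640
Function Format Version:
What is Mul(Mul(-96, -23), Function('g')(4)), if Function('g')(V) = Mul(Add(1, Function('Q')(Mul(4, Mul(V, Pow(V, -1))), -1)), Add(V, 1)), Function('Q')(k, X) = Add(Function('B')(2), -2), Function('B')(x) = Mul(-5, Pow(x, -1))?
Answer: -38640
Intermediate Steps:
Function('Q')(k, X) = Rational(-9, 2) (Function('Q')(k, X) = Add(Mul(-5, Pow(2, -1)), -2) = Add(Mul(-5, Rational(1, 2)), -2) = Add(Rational(-5, 2), -2) = Rational(-9, 2))
Function('g')(V) = Add(Rational(-7, 2), Mul(Rational(-7, 2), V)) (Function('g')(V) = Mul(Add(1, Rational(-9, 2)), Add(V, 1)) = Mul(Rational(-7, 2), Add(1, V)) = Add(Rational(-7, 2), Mul(Rational(-7, 2), V)))
Mul(Mul(-96, -23), Function('g')(4)) = Mul(Mul(-96, -23), Add(Rational(-7, 2), Mul(Rational(-7, 2), 4))) = Mul(2208, Add(Rational(-7, 2), -14)) = Mul(2208, Rational(-35, 2)) = -38640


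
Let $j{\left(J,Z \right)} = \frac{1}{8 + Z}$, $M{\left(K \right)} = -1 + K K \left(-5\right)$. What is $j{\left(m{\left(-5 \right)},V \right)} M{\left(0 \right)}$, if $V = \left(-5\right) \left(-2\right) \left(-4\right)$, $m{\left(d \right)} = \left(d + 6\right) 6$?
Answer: $\frac{1}{32} \approx 0.03125$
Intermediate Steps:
$m{\left(d \right)} = 36 + 6 d$ ($m{\left(d \right)} = \left(6 + d\right) 6 = 36 + 6 d$)
$M{\left(K \right)} = -1 - 5 K^{2}$ ($M{\left(K \right)} = -1 + K \left(- 5 K\right) = -1 - 5 K^{2}$)
$V = -40$ ($V = 10 \left(-4\right) = -40$)
$j{\left(m{\left(-5 \right)},V \right)} M{\left(0 \right)} = \frac{-1 - 5 \cdot 0^{2}}{8 - 40} = \frac{-1 - 0}{-32} = - \frac{-1 + 0}{32} = \left(- \frac{1}{32}\right) \left(-1\right) = \frac{1}{32}$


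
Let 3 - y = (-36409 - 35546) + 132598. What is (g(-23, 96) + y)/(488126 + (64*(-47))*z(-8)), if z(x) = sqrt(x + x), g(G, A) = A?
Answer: -7388275136/59602940225 - 182116352*I/59602940225 ≈ -0.12396 - 0.0030555*I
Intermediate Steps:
z(x) = sqrt(2)*sqrt(x) (z(x) = sqrt(2*x) = sqrt(2)*sqrt(x))
y = -60640 (y = 3 - ((-36409 - 35546) + 132598) = 3 - (-71955 + 132598) = 3 - 1*60643 = 3 - 60643 = -60640)
(g(-23, 96) + y)/(488126 + (64*(-47))*z(-8)) = (96 - 60640)/(488126 + (64*(-47))*(sqrt(2)*sqrt(-8))) = -60544/(488126 - 3008*sqrt(2)*2*I*sqrt(2)) = -60544/(488126 - 12032*I) = -60544*(488126 + 12032*I)/238411760900 = -15136*(488126 + 12032*I)/59602940225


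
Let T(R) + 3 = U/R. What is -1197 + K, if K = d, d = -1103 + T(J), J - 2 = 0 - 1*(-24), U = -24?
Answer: -29951/13 ≈ -2303.9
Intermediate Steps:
J = 26 (J = 2 + (0 - 1*(-24)) = 2 + (0 + 24) = 2 + 24 = 26)
T(R) = -3 - 24/R
d = -14390/13 (d = -1103 + (-3 - 24/26) = -1103 + (-3 - 24*1/26) = -1103 + (-3 - 12/13) = -1103 - 51/13 = -14390/13 ≈ -1106.9)
K = -14390/13 ≈ -1106.9
-1197 + K = -1197 - 14390/13 = -29951/13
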